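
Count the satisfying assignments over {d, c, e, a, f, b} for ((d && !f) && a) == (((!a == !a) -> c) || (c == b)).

Initial set: {(((d && !f) && a) == (((!a == !a) -> c) || (c == b)))}.
(((d && !f) && a) == (((!a == !a) -> c) || (c == b))): β-rule — branch into ((d && !f) && a), (((!a == !a) -> c) || (c == b))  //  !((d && !f) && a), !(((!a == !a) -> c) || (c == b)).
  branch 1 (add ((d && !f) && a), (((!a == !a) -> c) || (c == b))):
    ((d && !f) && a): α-rule — add (d && !f), a.
    (d && !f): α-rule — add d, !f.
    (((!a == !a) -> c) || (c == b)): β-rule — branch into ((!a == !a) -> c)  //  (c == b).
      branch 1.1 (add ((!a == !a) -> c)):
        ((!a == !a) -> c): β-rule — branch into !(!a == !a)  //  c.
          branch 1.1.1 (add !(!a == !a)):
            !(!a == !a): β-rule — branch into !a, !!a  //  !!a, !a.
              branch 1.1.1.1 (add !a, !!a):
                × closes — contains both a and !a.
              branch 1.1.1.2 (add !!a, !a):
                × closes — contains both a and !a.
          branch 1.1.2 (add c):
            ○ open, literals {a=1, c=1, d=1, f=0}.
      branch 1.2 (add (c == b)):
        (c == b): β-rule — branch into c, b  //  !c, !b.
          branch 1.2.1 (add c, b):
            ○ open, literals {a=1, b=1, c=1, d=1, f=0}.
          branch 1.2.2 (add !c, !b):
            ○ open, literals {a=1, b=0, c=0, d=1, f=0}.
  branch 2 (add !((d && !f) && a), !(((!a == !a) -> c) || (c == b))):
    !(((!a == !a) -> c) || (c == b)): α-rule — add !((!a == !a) -> c), !(c == b).
    !((!a == !a) -> c): α-rule — add (!a == !a), !c.
    !((d && !f) && a): β-rule — branch into !(d && !f)  //  !a.
      branch 2.1 (add !(d && !f)):
        !(c == b): β-rule — branch into c, !b  //  !c, b.
          branch 2.1.1 (add c, !b):
            × closes — contains both c and !c.
          branch 2.1.2 (add !c, b):
            (!a == !a): β-rule — branch into !a, !a  //  !!a, !!a.
              branch 2.1.2.1 (add !a, !a):
                !(d && !f): β-rule — branch into !d  //  !!f.
                  branch 2.1.2.1.1 (add !d):
                    ○ open, literals {a=0, b=1, c=0, d=0}.
                  branch 2.1.2.1.2 (add !!f):
                    ○ open, literals {a=0, b=1, c=0, f=1}.
              branch 2.1.2.2 (add !!a, !!a):
                !(d && !f): β-rule — branch into !d  //  !!f.
                  branch 2.1.2.2.1 (add !d):
                    ○ open, literals {a=1, b=1, c=0, d=0}.
                  branch 2.1.2.2.2 (add !!f):
                    ○ open, literals {a=1, b=1, c=0, f=1}.
      branch 2.2 (add !a):
        !(c == b): β-rule — branch into c, !b  //  !c, b.
          branch 2.2.1 (add c, !b):
            × closes — contains both c and !c.
          branch 2.2.2 (add !c, b):
            (!a == !a): β-rule — branch into !a, !a  //  !!a, !!a.
              branch 2.2.2.1 (add !a, !a):
                ○ open, literals {a=0, b=1, c=0}.
              branch 2.2.2.2 (add !!a, !!a):
                × closes — contains both a and !a.
5 branches closed, 8 open.
Each open branch fixes some atoms; the unmentioned ones are free. Counting distinct full assignments: branch {a=1, c=1, d=1, f=0} (e, b) contributes 4 new; branch {a=1, b=1, c=1, d=1, f=0} (e) contributes 0 new; branch {a=1, b=0, c=0, d=1, f=0} (e) contributes 2 new; branch {a=0, b=1, c=0, d=0} (e, f) contributes 4 new; branch {a=0, b=1, c=0, f=1} (d, e) contributes 2 new; branch {a=1, b=1, c=0, d=0} (e, f) contributes 4 new; branch {a=1, b=1, c=0, f=1} (d, e) contributes 2 new; branch {a=0, b=1, c=0} (d, e, f) contributes 2 new. Total: 20.

20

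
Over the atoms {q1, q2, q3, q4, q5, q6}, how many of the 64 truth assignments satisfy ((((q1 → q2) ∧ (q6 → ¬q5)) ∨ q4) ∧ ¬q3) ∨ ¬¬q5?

Initial set: {T (((((q1 → q2) ∧ (q6 → ¬q5)) ∨ q4) ∧ ¬q3) ∨ ¬¬q5)}.
T (((((q1 → q2) ∧ (q6 → ¬q5)) ∨ q4) ∧ ¬q3) ∨ ¬¬q5): β-rule — branch into T ((((q1 → q2) ∧ (q6 → ¬q5)) ∨ q4) ∧ ¬q3)  //  T ¬¬q5.
  branch 1 (add T ((((q1 → q2) ∧ (q6 → ¬q5)) ∨ q4) ∧ ¬q3)):
    T ((((q1 → q2) ∧ (q6 → ¬q5)) ∨ q4) ∧ ¬q3): α-rule — add T (((q1 → q2) ∧ (q6 → ¬q5)) ∨ q4), T ¬q3.
    T (((q1 → q2) ∧ (q6 → ¬q5)) ∨ q4): β-rule — branch into T ((q1 → q2) ∧ (q6 → ¬q5))  //  T q4.
      branch 1.1 (add T ((q1 → q2) ∧ (q6 → ¬q5))):
        T ((q1 → q2) ∧ (q6 → ¬q5)): α-rule — add T (q1 → q2), T (q6 → ¬q5).
        T (q1 → q2): β-rule — branch into F q1  //  T q2.
          branch 1.1.1 (add F q1):
            T (q6 → ¬q5): β-rule — branch into F q6  //  T ¬q5.
              branch 1.1.1.1 (add F q6):
                ○ open, literals {q1=0, q3=0, q6=0}.
              branch 1.1.1.2 (add T ¬q5):
                ○ open, literals {q1=0, q3=0, q5=0}.
          branch 1.1.2 (add T q2):
            T (q6 → ¬q5): β-rule — branch into F q6  //  T ¬q5.
              branch 1.1.2.1 (add F q6):
                ○ open, literals {q2=1, q3=0, q6=0}.
              branch 1.1.2.2 (add T ¬q5):
                ○ open, literals {q2=1, q3=0, q5=0}.
      branch 1.2 (add T q4):
        ○ open, literals {q3=0, q4=1}.
  branch 2 (add T ¬¬q5):
    T ¬¬q5: drop double negation, giving T q5.
    ○ open, literals {q5=1}.
0 branches closed, 6 open.
Each open branch fixes some atoms; the unmentioned ones are free. Counting distinct full assignments: branch {q1=0, q3=0, q6=0} (q2, q4, q5) contributes 8 new; branch {q1=0, q3=0, q5=0} (q2, q4, q6) contributes 4 new; branch {q2=1, q3=0, q6=0} (q1, q4, q5) contributes 4 new; branch {q2=1, q3=0, q5=0} (q1, q4, q6) contributes 2 new; branch {q3=0, q4=1} (q1, q2, q5, q6) contributes 7 new; branch {q5=1} (q1, q2, q3, q4, q6) contributes 21 new. Total: 46.

46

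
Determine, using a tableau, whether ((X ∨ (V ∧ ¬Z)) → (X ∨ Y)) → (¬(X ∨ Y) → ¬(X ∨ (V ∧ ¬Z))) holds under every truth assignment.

Assume the negation and expand:
Initial set: {¬(((X ∨ (V ∧ ¬Z)) → (X ∨ Y)) → (¬(X ∨ Y) → ¬(X ∨ (V ∧ ¬Z))))}.
¬(((X ∨ (V ∧ ¬Z)) → (X ∨ Y)) → (¬(X ∨ Y) → ¬(X ∨ (V ∧ ¬Z)))): α-rule — add ((X ∨ (V ∧ ¬Z)) → (X ∨ Y)), ¬(¬(X ∨ Y) → ¬(X ∨ (V ∧ ¬Z))).
¬(¬(X ∨ Y) → ¬(X ∨ (V ∧ ¬Z))): α-rule — add ¬(X ∨ Y), ¬¬(X ∨ (V ∧ ¬Z)).
¬(X ∨ Y): α-rule — add ¬X, ¬Y.
((X ∨ (V ∧ ¬Z)) → (X ∨ Y)): β-rule — branch into ¬(X ∨ (V ∧ ¬Z))  //  (X ∨ Y).
  branch 1 (add ¬(X ∨ (V ∧ ¬Z))):
    ¬(X ∨ (V ∧ ¬Z)): α-rule — add ¬X, ¬(V ∧ ¬Z).
    ¬¬(X ∨ (V ∧ ¬Z)): β-rule — branch into X  //  (V ∧ ¬Z).
      branch 1.1 (add X):
        × closes — contains both X and ¬X.
      branch 1.2 (add (V ∧ ¬Z)):
        (V ∧ ¬Z): α-rule — add V, ¬Z.
        ¬(V ∧ ¬Z): β-rule — branch into ¬V  //  ¬¬Z.
          branch 1.2.1 (add ¬V):
            × closes — contains both V and ¬V.
          branch 1.2.2 (add ¬¬Z):
            × closes — contains both Z and ¬Z.
  branch 2 (add (X ∨ Y)):
    ¬¬(X ∨ (V ∧ ¬Z)): β-rule — branch into X  //  (V ∧ ¬Z).
      branch 2.1 (add X):
        × closes — contains both X and ¬X.
      branch 2.2 (add (V ∧ ¬Z)):
        (V ∧ ¬Z): α-rule — add V, ¬Z.
        (X ∨ Y): β-rule — branch into X  //  Y.
          branch 2.2.1 (add X):
            × closes — contains both X and ¬X.
          branch 2.2.2 (add Y):
            × closes — contains both Y and ¬Y.
All 6 branches close.
Every branch closed, so the negation is unsatisfiable and the formula is valid.

Valid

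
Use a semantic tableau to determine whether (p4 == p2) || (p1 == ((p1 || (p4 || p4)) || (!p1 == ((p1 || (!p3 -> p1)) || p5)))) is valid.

Assume the negation and expand:
Initial set: {!((p4 == p2) || (p1 == ((p1 || (p4 || p4)) || (!p1 == ((p1 || (!p3 -> p1)) || p5)))))}.
!((p4 == p2) || (p1 == ((p1 || (p4 || p4)) || (!p1 == ((p1 || (!p3 -> p1)) || p5))))): α-rule — add !(p4 == p2), !(p1 == ((p1 || (p4 || p4)) || (!p1 == ((p1 || (!p3 -> p1)) || p5)))).
!(p4 == p2): β-rule — branch into p4, !p2  //  !p4, p2.
  branch 1 (add p4, !p2):
    !(p1 == ((p1 || (p4 || p4)) || (!p1 == ((p1 || (!p3 -> p1)) || p5)))): β-rule — branch into p1, !((p1 || (p4 || p4)) || (!p1 == ((p1 || (!p3 -> p1)) || p5)))  //  !p1, ((p1 || (p4 || p4)) || (!p1 == ((p1 || (!p3 -> p1)) || p5))).
      branch 1.1 (add p1, !((p1 || (p4 || p4)) || (!p1 == ((p1 || (!p3 -> p1)) || p5)))):
        !((p1 || (p4 || p4)) || (!p1 == ((p1 || (!p3 -> p1)) || p5))): α-rule — add !(p1 || (p4 || p4)), !(!p1 == ((p1 || (!p3 -> p1)) || p5)).
        !(p1 || (p4 || p4)): α-rule — add !p1, !(p4 || p4).
        × closes — contains both p1 and !p1.
      branch 1.2 (add !p1, ((p1 || (p4 || p4)) || (!p1 == ((p1 || (!p3 -> p1)) || p5)))):
        ((p1 || (p4 || p4)) || (!p1 == ((p1 || (!p3 -> p1)) || p5))): β-rule — branch into (p1 || (p4 || p4))  //  (!p1 == ((p1 || (!p3 -> p1)) || p5)).
          branch 1.2.1 (add (p1 || (p4 || p4))):
            (p1 || (p4 || p4)): β-rule — branch into p1  //  (p4 || p4).
              branch 1.2.1.1 (add p1):
                × closes — contains both p1 and !p1.
              branch 1.2.1.2 (add (p4 || p4)):
                (p4 || p4): β-rule — branch into p4  //  p4.
                  branch 1.2.1.2.1 (add p4):
                    ○ open, literals {p1=false, p2=false, p4=true}.
                  branch 1.2.1.2.2 (add p4):
                    ○ open, literals {p1=false, p2=false, p4=true}.
          branch 1.2.2 (add (!p1 == ((p1 || (!p3 -> p1)) || p5))):
            (!p1 == ((p1 || (!p3 -> p1)) || p5)): β-rule — branch into !p1, ((p1 || (!p3 -> p1)) || p5)  //  !!p1, !((p1 || (!p3 -> p1)) || p5).
              branch 1.2.2.1 (add !p1, ((p1 || (!p3 -> p1)) || p5)):
                ((p1 || (!p3 -> p1)) || p5): β-rule — branch into (p1 || (!p3 -> p1))  //  p5.
                  branch 1.2.2.1.1 (add (p1 || (!p3 -> p1))):
                    (p1 || (!p3 -> p1)): β-rule — branch into p1  //  (!p3 -> p1).
                      branch 1.2.2.1.1.1 (add p1):
                        × closes — contains both p1 and !p1.
                      branch 1.2.2.1.1.2 (add (!p3 -> p1)):
                        (!p3 -> p1): β-rule — branch into !!p3  //  p1.
                          branch 1.2.2.1.1.2.1 (add !!p3):
                            ○ open, literals {p1=false, p2=false, p3=true, p4=true}.
                          branch 1.2.2.1.1.2.2 (add p1):
                            × closes — contains both p1 and !p1.
                  branch 1.2.2.1.2 (add p5):
                    ○ open, literals {p1=false, p2=false, p4=true, p5=true}.
              branch 1.2.2.2 (add !!p1, !((p1 || (!p3 -> p1)) || p5)):
                × closes — contains both p1 and !p1.
  branch 2 (add !p4, p2):
    !(p1 == ((p1 || (p4 || p4)) || (!p1 == ((p1 || (!p3 -> p1)) || p5)))): β-rule — branch into p1, !((p1 || (p4 || p4)) || (!p1 == ((p1 || (!p3 -> p1)) || p5)))  //  !p1, ((p1 || (p4 || p4)) || (!p1 == ((p1 || (!p3 -> p1)) || p5))).
      branch 2.1 (add p1, !((p1 || (p4 || p4)) || (!p1 == ((p1 || (!p3 -> p1)) || p5)))):
        !((p1 || (p4 || p4)) || (!p1 == ((p1 || (!p3 -> p1)) || p5))): α-rule — add !(p1 || (p4 || p4)), !(!p1 == ((p1 || (!p3 -> p1)) || p5)).
        !(p1 || (p4 || p4)): α-rule — add !p1, !(p4 || p4).
        × closes — contains both p1 and !p1.
      branch 2.2 (add !p1, ((p1 || (p4 || p4)) || (!p1 == ((p1 || (!p3 -> p1)) || p5)))):
        ((p1 || (p4 || p4)) || (!p1 == ((p1 || (!p3 -> p1)) || p5))): β-rule — branch into (p1 || (p4 || p4))  //  (!p1 == ((p1 || (!p3 -> p1)) || p5)).
          branch 2.2.1 (add (p1 || (p4 || p4))):
            (p1 || (p4 || p4)): β-rule — branch into p1  //  (p4 || p4).
              branch 2.2.1.1 (add p1):
                × closes — contains both p1 and !p1.
              branch 2.2.1.2 (add (p4 || p4)):
                (p4 || p4): β-rule — branch into p4  //  p4.
                  branch 2.2.1.2.1 (add p4):
                    × closes — contains both p4 and !p4.
                  branch 2.2.1.2.2 (add p4):
                    × closes — contains both p4 and !p4.
          branch 2.2.2 (add (!p1 == ((p1 || (!p3 -> p1)) || p5))):
            (!p1 == ((p1 || (!p3 -> p1)) || p5)): β-rule — branch into !p1, ((p1 || (!p3 -> p1)) || p5)  //  !!p1, !((p1 || (!p3 -> p1)) || p5).
              branch 2.2.2.1 (add !p1, ((p1 || (!p3 -> p1)) || p5)):
                ((p1 || (!p3 -> p1)) || p5): β-rule — branch into (p1 || (!p3 -> p1))  //  p5.
                  branch 2.2.2.1.1 (add (p1 || (!p3 -> p1))):
                    (p1 || (!p3 -> p1)): β-rule — branch into p1  //  (!p3 -> p1).
                      branch 2.2.2.1.1.1 (add p1):
                        × closes — contains both p1 and !p1.
                      branch 2.2.2.1.1.2 (add (!p3 -> p1)):
                        (!p3 -> p1): β-rule — branch into !!p3  //  p1.
                          branch 2.2.2.1.1.2.1 (add !!p3):
                            ○ open, literals {p1=false, p2=true, p3=true, p4=false}.
                          branch 2.2.2.1.1.2.2 (add p1):
                            × closes — contains both p1 and !p1.
                  branch 2.2.2.1.2 (add p5):
                    ○ open, literals {p1=false, p2=true, p4=false, p5=true}.
              branch 2.2.2.2 (add !!p1, !((p1 || (!p3 -> p1)) || p5)):
                × closes — contains both p1 and !p1.
12 branches closed, 6 open.
An open branch gives a countermodel: p1=false, p2=false, p4=true (unmentioned atoms arbitrary); under it the original formula is false.

Not valid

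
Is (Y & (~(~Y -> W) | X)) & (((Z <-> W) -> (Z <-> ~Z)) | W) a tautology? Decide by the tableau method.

Not valid

Assume the negation and expand:
Initial set: {~((Y & (~(~Y -> W) | X)) & (((Z <-> W) -> (Z <-> ~Z)) | W))}.
~((Y & (~(~Y -> W) | X)) & (((Z <-> W) -> (Z <-> ~Z)) | W)): β-rule — branch into ~(Y & (~(~Y -> W) | X))  //  ~(((Z <-> W) -> (Z <-> ~Z)) | W).
  branch 1 (add ~(Y & (~(~Y -> W) | X))):
    ~(Y & (~(~Y -> W) | X)): β-rule — branch into ~Y  //  ~(~(~Y -> W) | X).
      branch 1.1 (add ~Y):
        ○ open, literals {Y=false}.
      branch 1.2 (add ~(~(~Y -> W) | X)):
        ~(~(~Y -> W) | X): α-rule — add ~~(~Y -> W), ~X.
        ~~(~Y -> W): β-rule — branch into ~~Y  //  W.
          branch 1.2.1 (add ~~Y):
            ○ open, literals {X=false, Y=true}.
          branch 1.2.2 (add W):
            ○ open, literals {W=true, X=false}.
  branch 2 (add ~(((Z <-> W) -> (Z <-> ~Z)) | W)):
    ~(((Z <-> W) -> (Z <-> ~Z)) | W): α-rule — add ~((Z <-> W) -> (Z <-> ~Z)), ~W.
    ~((Z <-> W) -> (Z <-> ~Z)): α-rule — add (Z <-> W), ~(Z <-> ~Z).
    (Z <-> W): β-rule — branch into Z, W  //  ~Z, ~W.
      branch 2.1 (add Z, W):
        × closes — contains both W and ~W.
      branch 2.2 (add ~Z, ~W):
        ~(Z <-> ~Z): β-rule — branch into Z, ~~Z  //  ~Z, ~Z.
          branch 2.2.1 (add Z, ~~Z):
            × closes — contains both Z and ~Z.
          branch 2.2.2 (add ~Z, ~Z):
            ○ open, literals {W=false, Z=false}.
2 branches closed, 4 open.
An open branch gives a countermodel: Y=false (unmentioned atoms arbitrary); under it the original formula is false.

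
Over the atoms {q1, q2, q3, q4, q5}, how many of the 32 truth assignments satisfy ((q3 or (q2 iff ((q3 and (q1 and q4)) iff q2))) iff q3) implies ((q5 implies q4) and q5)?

Initial set: {(((q3 or (q2 iff ((q3 and (q1 and q4)) iff q2))) iff q3) implies ((q5 implies q4) and q5))}.
(((q3 or (q2 iff ((q3 and (q1 and q4)) iff q2))) iff q3) implies ((q5 implies q4) and q5)): β-rule — branch into not ((q3 or (q2 iff ((q3 and (q1 and q4)) iff q2))) iff q3)  //  ((q5 implies q4) and q5).
  branch 1 (add not ((q3 or (q2 iff ((q3 and (q1 and q4)) iff q2))) iff q3)):
    not ((q3 or (q2 iff ((q3 and (q1 and q4)) iff q2))) iff q3): β-rule — branch into (q3 or (q2 iff ((q3 and (q1 and q4)) iff q2))), not q3  //  not (q3 or (q2 iff ((q3 and (q1 and q4)) iff q2))), q3.
      branch 1.1 (add (q3 or (q2 iff ((q3 and (q1 and q4)) iff q2))), not q3):
        (q3 or (q2 iff ((q3 and (q1 and q4)) iff q2))): β-rule — branch into q3  //  (q2 iff ((q3 and (q1 and q4)) iff q2)).
          branch 1.1.1 (add q3):
            × closes — contains both q3 and not q3.
          branch 1.1.2 (add (q2 iff ((q3 and (q1 and q4)) iff q2))):
            (q2 iff ((q3 and (q1 and q4)) iff q2)): β-rule — branch into q2, ((q3 and (q1 and q4)) iff q2)  //  not q2, not ((q3 and (q1 and q4)) iff q2).
              branch 1.1.2.1 (add q2, ((q3 and (q1 and q4)) iff q2)):
                ((q3 and (q1 and q4)) iff q2): β-rule — branch into (q3 and (q1 and q4)), q2  //  not (q3 and (q1 and q4)), not q2.
                  branch 1.1.2.1.1 (add (q3 and (q1 and q4)), q2):
                    (q3 and (q1 and q4)): α-rule — add q3, (q1 and q4).
                    × closes — contains both q3 and not q3.
                  branch 1.1.2.1.2 (add not (q3 and (q1 and q4)), not q2):
                    × closes — contains both q2 and not q2.
              branch 1.1.2.2 (add not q2, not ((q3 and (q1 and q4)) iff q2)):
                not ((q3 and (q1 and q4)) iff q2): β-rule — branch into (q3 and (q1 and q4)), not q2  //  not (q3 and (q1 and q4)), q2.
                  branch 1.1.2.2.1 (add (q3 and (q1 and q4)), not q2):
                    (q3 and (q1 and q4)): α-rule — add q3, (q1 and q4).
                    × closes — contains both q3 and not q3.
                  branch 1.1.2.2.2 (add not (q3 and (q1 and q4)), q2):
                    × closes — contains both q2 and not q2.
      branch 1.2 (add not (q3 or (q2 iff ((q3 and (q1 and q4)) iff q2))), q3):
        not (q3 or (q2 iff ((q3 and (q1 and q4)) iff q2))): α-rule — add not q3, not (q2 iff ((q3 and (q1 and q4)) iff q2)).
        × closes — contains both q3 and not q3.
  branch 2 (add ((q5 implies q4) and q5)):
    ((q5 implies q4) and q5): α-rule — add (q5 implies q4), q5.
    (q5 implies q4): β-rule — branch into not q5  //  q4.
      branch 2.1 (add not q5):
        × closes — contains both q5 and not q5.
      branch 2.2 (add q4):
        ○ open, literals {q4=T, q5=T}.
7 branches closed, 1 open.
Each open branch fixes some atoms; the unmentioned ones are free. Counting distinct full assignments: branch {q4=T, q5=T} (q1, q2, q3) contributes 8 new. Total: 8.

8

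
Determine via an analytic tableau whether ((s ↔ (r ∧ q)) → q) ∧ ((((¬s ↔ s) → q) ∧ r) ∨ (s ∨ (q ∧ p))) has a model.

Satisfiable

Initial set: {(((s ↔ (r ∧ q)) → q) ∧ ((((¬s ↔ s) → q) ∧ r) ∨ (s ∨ (q ∧ p))))}.
(((s ↔ (r ∧ q)) → q) ∧ ((((¬s ↔ s) → q) ∧ r) ∨ (s ∨ (q ∧ p)))): α-rule — add ((s ↔ (r ∧ q)) → q), ((((¬s ↔ s) → q) ∧ r) ∨ (s ∨ (q ∧ p))).
((s ↔ (r ∧ q)) → q): β-rule — branch into ¬(s ↔ (r ∧ q))  //  q.
  branch 1 (add ¬(s ↔ (r ∧ q))):
    ((((¬s ↔ s) → q) ∧ r) ∨ (s ∨ (q ∧ p))): β-rule — branch into (((¬s ↔ s) → q) ∧ r)  //  (s ∨ (q ∧ p)).
      branch 1.1 (add (((¬s ↔ s) → q) ∧ r)):
        (((¬s ↔ s) → q) ∧ r): α-rule — add ((¬s ↔ s) → q), r.
        ¬(s ↔ (r ∧ q)): β-rule — branch into s, ¬(r ∧ q)  //  ¬s, (r ∧ q).
          branch 1.1.1 (add s, ¬(r ∧ q)):
            ((¬s ↔ s) → q): β-rule — branch into ¬(¬s ↔ s)  //  q.
              branch 1.1.1.1 (add ¬(¬s ↔ s)):
                ¬(r ∧ q): β-rule — branch into ¬r  //  ¬q.
                  branch 1.1.1.1.1 (add ¬r):
                    × closes — contains both r and ¬r.
                  branch 1.1.1.1.2 (add ¬q):
                    ¬(¬s ↔ s): β-rule — branch into ¬s, ¬s  //  ¬¬s, s.
                      branch 1.1.1.1.2.1 (add ¬s, ¬s):
                        × closes — contains both s and ¬s.
                      branch 1.1.1.1.2.2 (add ¬¬s, s):
                        ○ open, literals {q=0, r=1, s=1}.
              branch 1.1.1.2 (add q):
                ¬(r ∧ q): β-rule — branch into ¬r  //  ¬q.
                  branch 1.1.1.2.1 (add ¬r):
                    × closes — contains both r and ¬r.
                  branch 1.1.1.2.2 (add ¬q):
                    × closes — contains both q and ¬q.
          branch 1.1.2 (add ¬s, (r ∧ q)):
            (r ∧ q): α-rule — add r, q.
            ((¬s ↔ s) → q): β-rule — branch into ¬(¬s ↔ s)  //  q.
              branch 1.1.2.1 (add ¬(¬s ↔ s)):
                ¬(¬s ↔ s): β-rule — branch into ¬s, ¬s  //  ¬¬s, s.
                  branch 1.1.2.1.1 (add ¬s, ¬s):
                    ○ open, literals {q=1, r=1, s=0}.
                  branch 1.1.2.1.2 (add ¬¬s, s):
                    × closes — contains both s and ¬s.
              branch 1.1.2.2 (add q):
                ○ open, literals {q=1, r=1, s=0}.
      branch 1.2 (add (s ∨ (q ∧ p))):
        ¬(s ↔ (r ∧ q)): β-rule — branch into s, ¬(r ∧ q)  //  ¬s, (r ∧ q).
          branch 1.2.1 (add s, ¬(r ∧ q)):
            (s ∨ (q ∧ p)): β-rule — branch into s  //  (q ∧ p).
              branch 1.2.1.1 (add s):
                ¬(r ∧ q): β-rule — branch into ¬r  //  ¬q.
                  branch 1.2.1.1.1 (add ¬r):
                    ○ open, literals {r=0, s=1}.
                  branch 1.2.1.1.2 (add ¬q):
                    ○ open, literals {q=0, s=1}.
              branch 1.2.1.2 (add (q ∧ p)):
                (q ∧ p): α-rule — add q, p.
                ¬(r ∧ q): β-rule — branch into ¬r  //  ¬q.
                  branch 1.2.1.2.1 (add ¬r):
                    ○ open, literals {p=1, q=1, r=0, s=1}.
                  branch 1.2.1.2.2 (add ¬q):
                    × closes — contains both q and ¬q.
          branch 1.2.2 (add ¬s, (r ∧ q)):
            (r ∧ q): α-rule — add r, q.
            (s ∨ (q ∧ p)): β-rule — branch into s  //  (q ∧ p).
              branch 1.2.2.1 (add s):
                × closes — contains both s and ¬s.
              branch 1.2.2.2 (add (q ∧ p)):
                (q ∧ p): α-rule — add q, p.
                ○ open, literals {p=1, q=1, r=1, s=0}.
  branch 2 (add q):
    ((((¬s ↔ s) → q) ∧ r) ∨ (s ∨ (q ∧ p))): β-rule — branch into (((¬s ↔ s) → q) ∧ r)  //  (s ∨ (q ∧ p)).
      branch 2.1 (add (((¬s ↔ s) → q) ∧ r)):
        (((¬s ↔ s) → q) ∧ r): α-rule — add ((¬s ↔ s) → q), r.
        ((¬s ↔ s) → q): β-rule — branch into ¬(¬s ↔ s)  //  q.
          branch 2.1.1 (add ¬(¬s ↔ s)):
            ¬(¬s ↔ s): β-rule — branch into ¬s, ¬s  //  ¬¬s, s.
              branch 2.1.1.1 (add ¬s, ¬s):
                ○ open, literals {q=1, r=1, s=0}.
              branch 2.1.1.2 (add ¬¬s, s):
                ○ open, literals {q=1, r=1, s=1}.
          branch 2.1.2 (add q):
            ○ open, literals {q=1, r=1}.
      branch 2.2 (add (s ∨ (q ∧ p))):
        (s ∨ (q ∧ p)): β-rule — branch into s  //  (q ∧ p).
          branch 2.2.1 (add s):
            ○ open, literals {q=1, s=1}.
          branch 2.2.2 (add (q ∧ p)):
            (q ∧ p): α-rule — add q, p.
            ○ open, literals {p=1, q=1}.
7 branches closed, 12 open.
An open branch gives a satisfying assignment: q=0, r=1, s=1.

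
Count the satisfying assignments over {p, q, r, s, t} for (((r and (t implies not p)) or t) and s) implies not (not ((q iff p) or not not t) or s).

20

Initial set: {((((r and (t implies not p)) or t) and s) implies not (not ((q iff p) or not not t) or s))}.
((((r and (t implies not p)) or t) and s) implies not (not ((q iff p) or not not t) or s)): β-rule — branch into not (((r and (t implies not p)) or t) and s)  //  not (not ((q iff p) or not not t) or s).
  branch 1 (add not (((r and (t implies not p)) or t) and s)):
    not (((r and (t implies not p)) or t) and s): β-rule — branch into not ((r and (t implies not p)) or t)  //  not s.
      branch 1.1 (add not ((r and (t implies not p)) or t)):
        not ((r and (t implies not p)) or t): α-rule — add not (r and (t implies not p)), not t.
        not (r and (t implies not p)): β-rule — branch into not r  //  not (t implies not p).
          branch 1.1.1 (add not r):
            ○ open, literals {r=F, t=F}.
          branch 1.1.2 (add not (t implies not p)):
            not (t implies not p): α-rule — add t, not not p.
            × closes — contains both t and not t.
      branch 1.2 (add not s):
        ○ open, literals {s=F}.
  branch 2 (add not (not ((q iff p) or not not t) or s)):
    not (not ((q iff p) or not not t) or s): α-rule — add not not ((q iff p) or not not t), not s.
    not not ((q iff p) or not not t): β-rule — branch into (q iff p)  //  not not t.
      branch 2.1 (add (q iff p)):
        (q iff p): β-rule — branch into q, p  //  not q, not p.
          branch 2.1.1 (add q, p):
            ○ open, literals {p=T, q=T, s=F}.
          branch 2.1.2 (add not q, not p):
            ○ open, literals {p=F, q=F, s=F}.
      branch 2.2 (add not not t):
        not not t: drop double negation, giving t.
        ○ open, literals {s=F, t=T}.
1 branch closed, 5 open.
Each open branch fixes some atoms; the unmentioned ones are free. Counting distinct full assignments: branch {r=F, t=F} (p, q, s) contributes 8 new; branch {s=F} (p, q, r, t) contributes 12 new; branch {p=T, q=T, s=F} (r, t) contributes 0 new; branch {p=F, q=F, s=F} (r, t) contributes 0 new; branch {s=F, t=T} (p, q, r) contributes 0 new. Total: 20.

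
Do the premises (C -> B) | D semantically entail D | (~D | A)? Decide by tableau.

Initial set: {((C -> B) | D); ~(D | (~D | A))}.
~(D | (~D | A)): α-rule — add ~D, ~(~D | A).
~(~D | A): α-rule — add ~~D, ~A.
× closes — contains both D and ~D.
All 1 branch closes.
Every branch closed, so the premises entail the conclusion.

Yes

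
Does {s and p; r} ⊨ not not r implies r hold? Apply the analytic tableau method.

Initial set: {(s and p); r; not (not not r implies r)}.
(s and p): α-rule — add s, p.
not (not not r implies r): α-rule — add not not r, not r.
× closes — contains both r and not r.
All 1 branch closes.
Every branch closed, so the premises entail the conclusion.

Yes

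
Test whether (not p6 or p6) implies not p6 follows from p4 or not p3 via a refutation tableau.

Initial set: {(p4 or not p3); not ((not p6 or p6) implies not p6)}.
not ((not p6 or p6) implies not p6): α-rule — add (not p6 or p6), not not p6.
(p4 or not p3): β-rule — branch into p4  //  not p3.
  branch 1 (add p4):
    (not p6 or p6): β-rule — branch into not p6  //  p6.
      branch 1.1 (add not p6):
        × closes — contains both p6 and not p6.
      branch 1.2 (add p6):
        ○ open, literals {p4=1, p6=1}.
  branch 2 (add not p3):
    (not p6 or p6): β-rule — branch into not p6  //  p6.
      branch 2.1 (add not p6):
        × closes — contains both p6 and not p6.
      branch 2.2 (add p6):
        ○ open, literals {p3=0, p6=1}.
2 branches closed, 2 open.
An open branch gives a countermodel: p4=1, p6=1 (unmentioned atoms arbitrary); the premises hold there but the conclusion fails.

No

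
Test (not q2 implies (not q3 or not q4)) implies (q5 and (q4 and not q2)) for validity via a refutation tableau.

Assume the negation and expand:
Initial set: {not ((not q2 implies (not q3 or not q4)) implies (q5 and (q4 and not q2)))}.
not ((not q2 implies (not q3 or not q4)) implies (q5 and (q4 and not q2))): α-rule — add (not q2 implies (not q3 or not q4)), not (q5 and (q4 and not q2)).
(not q2 implies (not q3 or not q4)): β-rule — branch into not not q2  //  (not q3 or not q4).
  branch 1 (add not not q2):
    not (q5 and (q4 and not q2)): β-rule — branch into not q5  //  not (q4 and not q2).
      branch 1.1 (add not q5):
        ○ open, literals {q2=T, q5=F}.
      branch 1.2 (add not (q4 and not q2)):
        not (q4 and not q2): β-rule — branch into not q4  //  not not q2.
          branch 1.2.1 (add not q4):
            ○ open, literals {q2=T, q4=F}.
          branch 1.2.2 (add not not q2):
            ○ open, literals {q2=T}.
  branch 2 (add (not q3 or not q4)):
    not (q5 and (q4 and not q2)): β-rule — branch into not q5  //  not (q4 and not q2).
      branch 2.1 (add not q5):
        (not q3 or not q4): β-rule — branch into not q3  //  not q4.
          branch 2.1.1 (add not q3):
            ○ open, literals {q3=F, q5=F}.
          branch 2.1.2 (add not q4):
            ○ open, literals {q4=F, q5=F}.
      branch 2.2 (add not (q4 and not q2)):
        (not q3 or not q4): β-rule — branch into not q3  //  not q4.
          branch 2.2.1 (add not q3):
            not (q4 and not q2): β-rule — branch into not q4  //  not not q2.
              branch 2.2.1.1 (add not q4):
                ○ open, literals {q3=F, q4=F}.
              branch 2.2.1.2 (add not not q2):
                ○ open, literals {q2=T, q3=F}.
          branch 2.2.2 (add not q4):
            not (q4 and not q2): β-rule — branch into not q4  //  not not q2.
              branch 2.2.2.1 (add not q4):
                ○ open, literals {q4=F}.
              branch 2.2.2.2 (add not not q2):
                ○ open, literals {q2=T, q4=F}.
0 branches closed, 9 open.
An open branch gives a countermodel: q2=T, q5=F (unmentioned atoms arbitrary); under it the original formula is false.

Not valid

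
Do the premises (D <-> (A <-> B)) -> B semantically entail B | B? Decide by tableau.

No

Initial set: {((D <-> (A <-> B)) -> B); ~(B | B)}.
~(B | B): α-rule — add ~B, ~B.
((D <-> (A <-> B)) -> B): β-rule — branch into ~(D <-> (A <-> B))  //  B.
  branch 1 (add ~(D <-> (A <-> B))):
    ~(D <-> (A <-> B)): β-rule — branch into D, ~(A <-> B)  //  ~D, (A <-> B).
      branch 1.1 (add D, ~(A <-> B)):
        ~(A <-> B): β-rule — branch into A, ~B  //  ~A, B.
          branch 1.1.1 (add A, ~B):
            ○ open, literals {A=true, B=false, D=true}.
          branch 1.1.2 (add ~A, B):
            × closes — contains both B and ~B.
      branch 1.2 (add ~D, (A <-> B)):
        (A <-> B): β-rule — branch into A, B  //  ~A, ~B.
          branch 1.2.1 (add A, B):
            × closes — contains both B and ~B.
          branch 1.2.2 (add ~A, ~B):
            ○ open, literals {A=false, B=false, D=false}.
  branch 2 (add B):
    × closes — contains both B and ~B.
3 branches closed, 2 open.
An open branch gives a countermodel: A=true, B=false, D=true (unmentioned atoms arbitrary); the premises hold there but the conclusion fails.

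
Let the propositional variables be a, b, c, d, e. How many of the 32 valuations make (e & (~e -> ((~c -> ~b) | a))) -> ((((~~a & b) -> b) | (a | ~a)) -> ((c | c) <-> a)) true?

Initial set: {((e & (~e -> ((~c -> ~b) | a))) -> ((((~~a & b) -> b) | (a | ~a)) -> ((c | c) <-> a)))}.
((e & (~e -> ((~c -> ~b) | a))) -> ((((~~a & b) -> b) | (a | ~a)) -> ((c | c) <-> a))): β-rule — branch into ~(e & (~e -> ((~c -> ~b) | a)))  //  ((((~~a & b) -> b) | (a | ~a)) -> ((c | c) <-> a)).
  branch 1 (add ~(e & (~e -> ((~c -> ~b) | a)))):
    ~(e & (~e -> ((~c -> ~b) | a))): β-rule — branch into ~e  //  ~(~e -> ((~c -> ~b) | a)).
      branch 1.1 (add ~e):
        ○ open, literals {e=F}.
      branch 1.2 (add ~(~e -> ((~c -> ~b) | a))):
        ~(~e -> ((~c -> ~b) | a)): α-rule — add ~e, ~((~c -> ~b) | a).
        ~((~c -> ~b) | a): α-rule — add ~(~c -> ~b), ~a.
        ~(~c -> ~b): α-rule — add ~c, ~~b.
        ○ open, literals {a=F, b=T, c=F, e=F}.
  branch 2 (add ((((~~a & b) -> b) | (a | ~a)) -> ((c | c) <-> a))):
    ((((~~a & b) -> b) | (a | ~a)) -> ((c | c) <-> a)): β-rule — branch into ~(((~~a & b) -> b) | (a | ~a))  //  ((c | c) <-> a).
      branch 2.1 (add ~(((~~a & b) -> b) | (a | ~a))):
        ~(((~~a & b) -> b) | (a | ~a)): α-rule — add ~((~~a & b) -> b), ~(a | ~a).
        ~((~~a & b) -> b): α-rule — add (~~a & b), ~b.
        ~(a | ~a): α-rule — add ~a, ~~a.
        × closes — contains both a and ~a.
      branch 2.2 (add ((c | c) <-> a)):
        ((c | c) <-> a): β-rule — branch into (c | c), a  //  ~(c | c), ~a.
          branch 2.2.1 (add (c | c), a):
            (c | c): β-rule — branch into c  //  c.
              branch 2.2.1.1 (add c):
                ○ open, literals {a=T, c=T}.
              branch 2.2.1.2 (add c):
                ○ open, literals {a=T, c=T}.
          branch 2.2.2 (add ~(c | c), ~a):
            ~(c | c): α-rule — add ~c, ~c.
            ○ open, literals {a=F, c=F}.
1 branch closed, 5 open.
Each open branch fixes some atoms; the unmentioned ones are free. Counting distinct full assignments: branch {e=F} (a, b, c, d) contributes 16 new; branch {a=F, b=T, c=F, e=F} (d) contributes 0 new; branch {a=T, c=T} (b, d, e) contributes 4 new; branch {a=T, c=T} (b, d, e) contributes 0 new; branch {a=F, c=F} (b, d, e) contributes 4 new. Total: 24.

24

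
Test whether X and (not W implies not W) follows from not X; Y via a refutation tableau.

Initial set: {T not X; T Y; F (X and (not W implies not W))}.
F (X and (not W implies not W)): β-rule — branch into F X  //  F (not W implies not W).
  branch 1 (add F X):
    ○ open, literals {X=F, Y=T}.
  branch 2 (add F (not W implies not W)):
    F (not W implies not W): α-rule — add T not W, F not W.
    × closes — contains both W and not W.
1 branch closed, 1 open.
An open branch gives a countermodel: X=F, Y=T (unmentioned atoms arbitrary); the premises hold there but the conclusion fails.

No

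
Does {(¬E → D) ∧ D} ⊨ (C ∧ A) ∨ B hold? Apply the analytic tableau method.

No

Initial set: {((¬E → D) ∧ D); ¬((C ∧ A) ∨ B)}.
((¬E → D) ∧ D): α-rule — add (¬E → D), D.
¬((C ∧ A) ∨ B): α-rule — add ¬(C ∧ A), ¬B.
(¬E → D): β-rule — branch into ¬¬E  //  D.
  branch 1 (add ¬¬E):
    ¬(C ∧ A): β-rule — branch into ¬C  //  ¬A.
      branch 1.1 (add ¬C):
        ○ open, literals {B=false, C=false, D=true, E=true}.
      branch 1.2 (add ¬A):
        ○ open, literals {A=false, B=false, D=true, E=true}.
  branch 2 (add D):
    ¬(C ∧ A): β-rule — branch into ¬C  //  ¬A.
      branch 2.1 (add ¬C):
        ○ open, literals {B=false, C=false, D=true}.
      branch 2.2 (add ¬A):
        ○ open, literals {A=false, B=false, D=true}.
0 branches closed, 4 open.
An open branch gives a countermodel: B=false, C=false, D=true, E=true (unmentioned atoms arbitrary); the premises hold there but the conclusion fails.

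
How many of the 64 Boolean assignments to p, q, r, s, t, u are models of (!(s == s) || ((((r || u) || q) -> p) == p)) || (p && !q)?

60

Initial set: {((!(s == s) || ((((r || u) || q) -> p) == p)) || (p && !q))}.
((!(s == s) || ((((r || u) || q) -> p) == p)) || (p && !q)): β-rule — branch into (!(s == s) || ((((r || u) || q) -> p) == p))  //  (p && !q).
  branch 1 (add (!(s == s) || ((((r || u) || q) -> p) == p))):
    (!(s == s) || ((((r || u) || q) -> p) == p)): β-rule — branch into !(s == s)  //  ((((r || u) || q) -> p) == p).
      branch 1.1 (add !(s == s)):
        !(s == s): β-rule — branch into s, !s  //  !s, s.
          branch 1.1.1 (add s, !s):
            × closes — contains both s and !s.
          branch 1.1.2 (add !s, s):
            × closes — contains both s and !s.
      branch 1.2 (add ((((r || u) || q) -> p) == p)):
        ((((r || u) || q) -> p) == p): β-rule — branch into (((r || u) || q) -> p), p  //  !(((r || u) || q) -> p), !p.
          branch 1.2.1 (add (((r || u) || q) -> p), p):
            (((r || u) || q) -> p): β-rule — branch into !((r || u) || q)  //  p.
              branch 1.2.1.1 (add !((r || u) || q)):
                !((r || u) || q): α-rule — add !(r || u), !q.
                !(r || u): α-rule — add !r, !u.
                ○ open, literals {p=T, q=F, r=F, u=F}.
              branch 1.2.1.2 (add p):
                ○ open, literals {p=T}.
          branch 1.2.2 (add !(((r || u) || q) -> p), !p):
            !(((r || u) || q) -> p): α-rule — add ((r || u) || q), !p.
            ((r || u) || q): β-rule — branch into (r || u)  //  q.
              branch 1.2.2.1 (add (r || u)):
                (r || u): β-rule — branch into r  //  u.
                  branch 1.2.2.1.1 (add r):
                    ○ open, literals {p=F, r=T}.
                  branch 1.2.2.1.2 (add u):
                    ○ open, literals {p=F, u=T}.
              branch 1.2.2.2 (add q):
                ○ open, literals {p=F, q=T}.
  branch 2 (add (p && !q)):
    (p && !q): α-rule — add p, !q.
    ○ open, literals {p=T, q=F}.
2 branches closed, 6 open.
Each open branch fixes some atoms; the unmentioned ones are free. Counting distinct full assignments: branch {p=T, q=F, r=F, u=F} (s, t) contributes 4 new; branch {p=T} (q, r, s, t, u) contributes 28 new; branch {p=F, r=T} (q, s, t, u) contributes 16 new; branch {p=F, u=T} (q, r, s, t) contributes 8 new; branch {p=F, q=T} (r, s, t, u) contributes 4 new; branch {p=T, q=F} (r, s, t, u) contributes 0 new. Total: 60.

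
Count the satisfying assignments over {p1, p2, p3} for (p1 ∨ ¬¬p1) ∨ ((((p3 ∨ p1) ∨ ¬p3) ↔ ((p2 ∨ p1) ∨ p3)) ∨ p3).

7

Initial set: {T ((p1 ∨ ¬¬p1) ∨ ((((p3 ∨ p1) ∨ ¬p3) ↔ ((p2 ∨ p1) ∨ p3)) ∨ p3))}.
T ((p1 ∨ ¬¬p1) ∨ ((((p3 ∨ p1) ∨ ¬p3) ↔ ((p2 ∨ p1) ∨ p3)) ∨ p3)): β-rule — branch into T (p1 ∨ ¬¬p1)  //  T ((((p3 ∨ p1) ∨ ¬p3) ↔ ((p2 ∨ p1) ∨ p3)) ∨ p3).
  branch 1 (add T (p1 ∨ ¬¬p1)):
    T (p1 ∨ ¬¬p1): β-rule — branch into T p1  //  T ¬¬p1.
      branch 1.1 (add T p1):
        ○ open, literals {p1=T}.
      branch 1.2 (add T ¬¬p1):
        T ¬¬p1: drop double negation, giving T p1.
        ○ open, literals {p1=T}.
  branch 2 (add T ((((p3 ∨ p1) ∨ ¬p3) ↔ ((p2 ∨ p1) ∨ p3)) ∨ p3)):
    T ((((p3 ∨ p1) ∨ ¬p3) ↔ ((p2 ∨ p1) ∨ p3)) ∨ p3): β-rule — branch into T (((p3 ∨ p1) ∨ ¬p3) ↔ ((p2 ∨ p1) ∨ p3))  //  T p3.
      branch 2.1 (add T (((p3 ∨ p1) ∨ ¬p3) ↔ ((p2 ∨ p1) ∨ p3))):
        T (((p3 ∨ p1) ∨ ¬p3) ↔ ((p2 ∨ p1) ∨ p3)): β-rule — branch into T ((p3 ∨ p1) ∨ ¬p3), T ((p2 ∨ p1) ∨ p3)  //  F ((p3 ∨ p1) ∨ ¬p3), F ((p2 ∨ p1) ∨ p3).
          branch 2.1.1 (add T ((p3 ∨ p1) ∨ ¬p3), T ((p2 ∨ p1) ∨ p3)):
            T ((p3 ∨ p1) ∨ ¬p3): β-rule — branch into T (p3 ∨ p1)  //  T ¬p3.
              branch 2.1.1.1 (add T (p3 ∨ p1)):
                T ((p2 ∨ p1) ∨ p3): β-rule — branch into T (p2 ∨ p1)  //  T p3.
                  branch 2.1.1.1.1 (add T (p2 ∨ p1)):
                    T (p3 ∨ p1): β-rule — branch into T p3  //  T p1.
                      branch 2.1.1.1.1.1 (add T p3):
                        T (p2 ∨ p1): β-rule — branch into T p2  //  T p1.
                          branch 2.1.1.1.1.1.1 (add T p2):
                            ○ open, literals {p2=T, p3=T}.
                          branch 2.1.1.1.1.1.2 (add T p1):
                            ○ open, literals {p1=T, p3=T}.
                      branch 2.1.1.1.1.2 (add T p1):
                        T (p2 ∨ p1): β-rule — branch into T p2  //  T p1.
                          branch 2.1.1.1.1.2.1 (add T p2):
                            ○ open, literals {p1=T, p2=T}.
                          branch 2.1.1.1.1.2.2 (add T p1):
                            ○ open, literals {p1=T}.
                  branch 2.1.1.1.2 (add T p3):
                    T (p3 ∨ p1): β-rule — branch into T p3  //  T p1.
                      branch 2.1.1.1.2.1 (add T p3):
                        ○ open, literals {p3=T}.
                      branch 2.1.1.1.2.2 (add T p1):
                        ○ open, literals {p1=T, p3=T}.
              branch 2.1.1.2 (add T ¬p3):
                T ((p2 ∨ p1) ∨ p3): β-rule — branch into T (p2 ∨ p1)  //  T p3.
                  branch 2.1.1.2.1 (add T (p2 ∨ p1)):
                    T (p2 ∨ p1): β-rule — branch into T p2  //  T p1.
                      branch 2.1.1.2.1.1 (add T p2):
                        ○ open, literals {p2=T, p3=F}.
                      branch 2.1.1.2.1.2 (add T p1):
                        ○ open, literals {p1=T, p3=F}.
                  branch 2.1.1.2.2 (add T p3):
                    × closes — contains both p3 and ¬p3.
          branch 2.1.2 (add F ((p3 ∨ p1) ∨ ¬p3), F ((p2 ∨ p1) ∨ p3)):
            F ((p3 ∨ p1) ∨ ¬p3): α-rule — add F (p3 ∨ p1), F ¬p3.
            F ((p2 ∨ p1) ∨ p3): α-rule — add F (p2 ∨ p1), F p3.
            × closes — contains both p3 and ¬p3.
      branch 2.2 (add T p3):
        ○ open, literals {p3=T}.
2 branches closed, 11 open.
Each open branch fixes some atoms; the unmentioned ones are free. Counting distinct full assignments: branch {p1=T} (p2, p3) contributes 4 new; branch {p1=T} (p2, p3) contributes 0 new; branch {p2=T, p3=T} (p1) contributes 1 new; branch {p1=T, p3=T} (p2) contributes 0 new; branch {p1=T, p2=T} (p3) contributes 0 new; branch {p1=T} (p2, p3) contributes 0 new; branch {p3=T} (p1, p2) contributes 1 new; branch {p1=T, p3=T} (p2) contributes 0 new; branch {p2=T, p3=F} (p1) contributes 1 new; branch {p1=T, p3=F} (p2) contributes 0 new; branch {p3=T} (p1, p2) contributes 0 new. Total: 7.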